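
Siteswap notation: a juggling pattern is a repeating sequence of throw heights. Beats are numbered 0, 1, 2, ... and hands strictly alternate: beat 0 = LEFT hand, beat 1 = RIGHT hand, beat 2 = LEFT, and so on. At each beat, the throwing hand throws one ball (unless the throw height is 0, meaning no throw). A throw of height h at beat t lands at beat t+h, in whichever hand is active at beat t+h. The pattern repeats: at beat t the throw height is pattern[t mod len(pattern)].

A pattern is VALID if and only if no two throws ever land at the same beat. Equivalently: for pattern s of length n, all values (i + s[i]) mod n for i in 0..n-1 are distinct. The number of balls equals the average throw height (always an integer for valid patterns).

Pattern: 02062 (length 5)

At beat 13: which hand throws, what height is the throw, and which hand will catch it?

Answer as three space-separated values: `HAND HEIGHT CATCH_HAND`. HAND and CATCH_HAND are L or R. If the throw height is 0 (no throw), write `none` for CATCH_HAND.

Answer: R 6 R

Derivation:
Beat 13: 13 mod 2 = 1, so hand = R
Throw height = pattern[13 mod 5] = pattern[3] = 6
Lands at beat 13+6=19, 19 mod 2 = 1, so catch hand = R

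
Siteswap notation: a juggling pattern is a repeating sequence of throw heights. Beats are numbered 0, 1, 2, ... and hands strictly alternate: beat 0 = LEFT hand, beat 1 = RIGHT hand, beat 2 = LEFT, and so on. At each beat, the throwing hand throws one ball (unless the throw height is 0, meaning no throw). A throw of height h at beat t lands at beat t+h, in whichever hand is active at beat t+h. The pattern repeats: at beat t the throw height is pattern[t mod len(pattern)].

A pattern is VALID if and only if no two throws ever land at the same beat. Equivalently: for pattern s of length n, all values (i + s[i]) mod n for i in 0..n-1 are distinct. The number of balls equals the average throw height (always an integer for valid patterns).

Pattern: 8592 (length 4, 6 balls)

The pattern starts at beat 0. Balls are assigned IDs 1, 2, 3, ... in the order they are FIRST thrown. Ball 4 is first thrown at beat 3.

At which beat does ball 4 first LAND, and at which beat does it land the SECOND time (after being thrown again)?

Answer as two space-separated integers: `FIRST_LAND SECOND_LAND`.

Answer: 5 10

Derivation:
Beat 0 (L): throw ball1 h=8 -> lands@8:L; in-air after throw: [b1@8:L]
Beat 1 (R): throw ball2 h=5 -> lands@6:L; in-air after throw: [b2@6:L b1@8:L]
Beat 2 (L): throw ball3 h=9 -> lands@11:R; in-air after throw: [b2@6:L b1@8:L b3@11:R]
Beat 3 (R): throw ball4 h=2 -> lands@5:R; in-air after throw: [b4@5:R b2@6:L b1@8:L b3@11:R]
Beat 4 (L): throw ball5 h=8 -> lands@12:L; in-air after throw: [b4@5:R b2@6:L b1@8:L b3@11:R b5@12:L]
Beat 5 (R): throw ball4 h=5 -> lands@10:L; in-air after throw: [b2@6:L b1@8:L b4@10:L b3@11:R b5@12:L]
Beat 6 (L): throw ball2 h=9 -> lands@15:R; in-air after throw: [b1@8:L b4@10:L b3@11:R b5@12:L b2@15:R]
Beat 7 (R): throw ball6 h=2 -> lands@9:R; in-air after throw: [b1@8:L b6@9:R b4@10:L b3@11:R b5@12:L b2@15:R]
Beat 8 (L): throw ball1 h=8 -> lands@16:L; in-air after throw: [b6@9:R b4@10:L b3@11:R b5@12:L b2@15:R b1@16:L]
Beat 9 (R): throw ball6 h=5 -> lands@14:L; in-air after throw: [b4@10:L b3@11:R b5@12:L b6@14:L b2@15:R b1@16:L]
Beat 10 (L): throw ball4 h=9 -> lands@19:R; in-air after throw: [b3@11:R b5@12:L b6@14:L b2@15:R b1@16:L b4@19:R]
Ball 4: thrown@3 h=2 -> first land @5; rethrown@5 h=5 -> second land @10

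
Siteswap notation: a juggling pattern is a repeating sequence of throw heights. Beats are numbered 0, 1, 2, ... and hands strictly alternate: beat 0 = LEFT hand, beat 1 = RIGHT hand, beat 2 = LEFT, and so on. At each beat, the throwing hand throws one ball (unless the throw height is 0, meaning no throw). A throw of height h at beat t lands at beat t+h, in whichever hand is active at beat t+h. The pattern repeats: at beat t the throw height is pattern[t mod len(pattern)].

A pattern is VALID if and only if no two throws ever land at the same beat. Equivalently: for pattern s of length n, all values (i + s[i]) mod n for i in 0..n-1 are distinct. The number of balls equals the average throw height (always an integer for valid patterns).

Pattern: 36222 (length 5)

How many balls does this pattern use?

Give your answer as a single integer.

Pattern = [3, 6, 2, 2, 2], length n = 5
  position 0: throw height = 3, running sum = 3
  position 1: throw height = 6, running sum = 9
  position 2: throw height = 2, running sum = 11
  position 3: throw height = 2, running sum = 13
  position 4: throw height = 2, running sum = 15
Total sum = 15; balls = sum / n = 15 / 5 = 3

Answer: 3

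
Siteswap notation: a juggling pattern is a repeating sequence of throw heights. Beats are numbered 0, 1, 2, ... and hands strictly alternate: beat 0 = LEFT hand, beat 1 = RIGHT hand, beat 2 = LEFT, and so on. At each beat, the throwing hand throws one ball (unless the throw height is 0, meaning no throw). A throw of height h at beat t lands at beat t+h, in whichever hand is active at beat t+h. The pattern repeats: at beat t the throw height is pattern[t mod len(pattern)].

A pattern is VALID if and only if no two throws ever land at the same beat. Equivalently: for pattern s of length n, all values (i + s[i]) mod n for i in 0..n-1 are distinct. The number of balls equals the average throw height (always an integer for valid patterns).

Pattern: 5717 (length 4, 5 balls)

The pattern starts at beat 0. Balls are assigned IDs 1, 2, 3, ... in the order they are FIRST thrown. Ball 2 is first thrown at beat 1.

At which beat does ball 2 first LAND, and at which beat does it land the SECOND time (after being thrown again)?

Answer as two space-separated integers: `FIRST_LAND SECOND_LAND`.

Beat 0 (L): throw ball1 h=5 -> lands@5:R; in-air after throw: [b1@5:R]
Beat 1 (R): throw ball2 h=7 -> lands@8:L; in-air after throw: [b1@5:R b2@8:L]
Beat 2 (L): throw ball3 h=1 -> lands@3:R; in-air after throw: [b3@3:R b1@5:R b2@8:L]
Beat 3 (R): throw ball3 h=7 -> lands@10:L; in-air after throw: [b1@5:R b2@8:L b3@10:L]
Beat 4 (L): throw ball4 h=5 -> lands@9:R; in-air after throw: [b1@5:R b2@8:L b4@9:R b3@10:L]
Beat 5 (R): throw ball1 h=7 -> lands@12:L; in-air after throw: [b2@8:L b4@9:R b3@10:L b1@12:L]
Beat 6 (L): throw ball5 h=1 -> lands@7:R; in-air after throw: [b5@7:R b2@8:L b4@9:R b3@10:L b1@12:L]
Beat 7 (R): throw ball5 h=7 -> lands@14:L; in-air after throw: [b2@8:L b4@9:R b3@10:L b1@12:L b5@14:L]
Beat 8 (L): throw ball2 h=5 -> lands@13:R; in-air after throw: [b4@9:R b3@10:L b1@12:L b2@13:R b5@14:L]
Beat 9 (R): throw ball4 h=7 -> lands@16:L; in-air after throw: [b3@10:L b1@12:L b2@13:R b5@14:L b4@16:L]
Beat 10 (L): throw ball3 h=1 -> lands@11:R; in-air after throw: [b3@11:R b1@12:L b2@13:R b5@14:L b4@16:L]
Beat 11 (R): throw ball3 h=7 -> lands@18:L; in-air after throw: [b1@12:L b2@13:R b5@14:L b4@16:L b3@18:L]
Beat 12 (L): throw ball1 h=5 -> lands@17:R; in-air after throw: [b2@13:R b5@14:L b4@16:L b1@17:R b3@18:L]
Beat 13 (R): throw ball2 h=7 -> lands@20:L; in-air after throw: [b5@14:L b4@16:L b1@17:R b3@18:L b2@20:L]
Ball 2: thrown@1 h=7 -> first land @8; rethrown@8 h=5 -> second land @13

Answer: 8 13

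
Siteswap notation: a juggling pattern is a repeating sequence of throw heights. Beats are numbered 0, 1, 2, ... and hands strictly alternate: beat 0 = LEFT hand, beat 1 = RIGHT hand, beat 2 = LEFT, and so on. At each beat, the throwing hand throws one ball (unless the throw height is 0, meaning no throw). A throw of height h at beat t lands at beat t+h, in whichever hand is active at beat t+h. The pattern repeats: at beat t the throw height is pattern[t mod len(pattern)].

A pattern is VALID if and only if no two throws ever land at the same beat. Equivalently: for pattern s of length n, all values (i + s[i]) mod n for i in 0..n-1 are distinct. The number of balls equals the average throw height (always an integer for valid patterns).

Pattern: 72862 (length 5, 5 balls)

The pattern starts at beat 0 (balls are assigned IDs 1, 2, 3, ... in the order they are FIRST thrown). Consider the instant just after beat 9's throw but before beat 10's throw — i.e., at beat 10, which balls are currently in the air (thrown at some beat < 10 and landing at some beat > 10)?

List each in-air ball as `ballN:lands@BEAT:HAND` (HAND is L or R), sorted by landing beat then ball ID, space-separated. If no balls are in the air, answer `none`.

Answer: ball2:lands@11:R ball5:lands@12:L ball4:lands@14:L ball1:lands@15:R

Derivation:
Beat 0 (L): throw ball1 h=7 -> lands@7:R; in-air after throw: [b1@7:R]
Beat 1 (R): throw ball2 h=2 -> lands@3:R; in-air after throw: [b2@3:R b1@7:R]
Beat 2 (L): throw ball3 h=8 -> lands@10:L; in-air after throw: [b2@3:R b1@7:R b3@10:L]
Beat 3 (R): throw ball2 h=6 -> lands@9:R; in-air after throw: [b1@7:R b2@9:R b3@10:L]
Beat 4 (L): throw ball4 h=2 -> lands@6:L; in-air after throw: [b4@6:L b1@7:R b2@9:R b3@10:L]
Beat 5 (R): throw ball5 h=7 -> lands@12:L; in-air after throw: [b4@6:L b1@7:R b2@9:R b3@10:L b5@12:L]
Beat 6 (L): throw ball4 h=2 -> lands@8:L; in-air after throw: [b1@7:R b4@8:L b2@9:R b3@10:L b5@12:L]
Beat 7 (R): throw ball1 h=8 -> lands@15:R; in-air after throw: [b4@8:L b2@9:R b3@10:L b5@12:L b1@15:R]
Beat 8 (L): throw ball4 h=6 -> lands@14:L; in-air after throw: [b2@9:R b3@10:L b5@12:L b4@14:L b1@15:R]
Beat 9 (R): throw ball2 h=2 -> lands@11:R; in-air after throw: [b3@10:L b2@11:R b5@12:L b4@14:L b1@15:R]
Beat 10 (L): throw ball3 h=7 -> lands@17:R; in-air after throw: [b2@11:R b5@12:L b4@14:L b1@15:R b3@17:R]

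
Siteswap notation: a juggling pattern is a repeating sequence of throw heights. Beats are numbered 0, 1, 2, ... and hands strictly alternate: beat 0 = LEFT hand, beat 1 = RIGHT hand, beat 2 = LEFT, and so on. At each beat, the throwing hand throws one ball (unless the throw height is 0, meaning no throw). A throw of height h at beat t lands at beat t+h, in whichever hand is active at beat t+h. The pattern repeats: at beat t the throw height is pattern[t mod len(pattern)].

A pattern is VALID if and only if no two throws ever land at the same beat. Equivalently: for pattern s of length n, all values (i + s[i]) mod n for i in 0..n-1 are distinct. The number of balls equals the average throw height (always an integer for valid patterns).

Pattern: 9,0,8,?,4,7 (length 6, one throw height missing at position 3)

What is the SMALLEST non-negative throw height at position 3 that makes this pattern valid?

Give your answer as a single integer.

i=0: (0 + 9) mod 6 = 3
i=1: (1 + 0) mod 6 = 1
i=2: (2 + 8) mod 6 = 4
i=3: s[i]=? (unknown)
i=4: (4 + 4) mod 6 = 2
i=5: (5 + 7) mod 6 = 0
Known residues: [0, 1, 2, 3, 4]; need a permutation of 0..5, so missing residue r = 5
Need (3 + s) mod 6 = 5; smallest s = (5 - 3) mod 6 = 2

Answer: 2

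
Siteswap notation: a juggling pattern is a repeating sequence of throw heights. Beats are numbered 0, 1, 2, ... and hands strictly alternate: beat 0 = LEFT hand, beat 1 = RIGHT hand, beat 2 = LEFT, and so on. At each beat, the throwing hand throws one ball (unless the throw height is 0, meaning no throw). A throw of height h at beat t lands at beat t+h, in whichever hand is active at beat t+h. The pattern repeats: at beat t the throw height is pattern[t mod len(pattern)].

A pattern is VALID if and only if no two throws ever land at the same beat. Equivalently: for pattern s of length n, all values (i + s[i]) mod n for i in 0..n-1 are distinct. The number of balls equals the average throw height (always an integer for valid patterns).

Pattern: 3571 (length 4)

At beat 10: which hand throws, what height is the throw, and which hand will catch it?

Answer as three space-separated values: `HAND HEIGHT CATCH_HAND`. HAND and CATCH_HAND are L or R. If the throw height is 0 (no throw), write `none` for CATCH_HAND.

Answer: L 7 R

Derivation:
Beat 10: 10 mod 2 = 0, so hand = L
Throw height = pattern[10 mod 4] = pattern[2] = 7
Lands at beat 10+7=17, 17 mod 2 = 1, so catch hand = R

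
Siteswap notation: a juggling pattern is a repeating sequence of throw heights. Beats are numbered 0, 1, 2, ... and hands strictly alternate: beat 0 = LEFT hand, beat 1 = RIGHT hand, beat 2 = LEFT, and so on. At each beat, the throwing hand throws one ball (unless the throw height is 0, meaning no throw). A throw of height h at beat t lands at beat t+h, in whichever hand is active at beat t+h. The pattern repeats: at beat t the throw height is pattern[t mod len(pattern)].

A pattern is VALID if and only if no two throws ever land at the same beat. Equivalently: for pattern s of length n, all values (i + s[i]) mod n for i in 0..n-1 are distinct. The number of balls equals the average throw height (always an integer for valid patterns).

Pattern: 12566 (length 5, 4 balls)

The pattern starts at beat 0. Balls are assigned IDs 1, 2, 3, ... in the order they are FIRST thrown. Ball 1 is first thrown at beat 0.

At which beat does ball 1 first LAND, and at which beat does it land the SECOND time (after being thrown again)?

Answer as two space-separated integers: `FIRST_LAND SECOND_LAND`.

Answer: 1 3

Derivation:
Beat 0 (L): throw ball1 h=1 -> lands@1:R; in-air after throw: [b1@1:R]
Beat 1 (R): throw ball1 h=2 -> lands@3:R; in-air after throw: [b1@3:R]
Beat 2 (L): throw ball2 h=5 -> lands@7:R; in-air after throw: [b1@3:R b2@7:R]
Beat 3 (R): throw ball1 h=6 -> lands@9:R; in-air after throw: [b2@7:R b1@9:R]
Ball 1: thrown@0 h=1 -> first land @1; rethrown@1 h=2 -> second land @3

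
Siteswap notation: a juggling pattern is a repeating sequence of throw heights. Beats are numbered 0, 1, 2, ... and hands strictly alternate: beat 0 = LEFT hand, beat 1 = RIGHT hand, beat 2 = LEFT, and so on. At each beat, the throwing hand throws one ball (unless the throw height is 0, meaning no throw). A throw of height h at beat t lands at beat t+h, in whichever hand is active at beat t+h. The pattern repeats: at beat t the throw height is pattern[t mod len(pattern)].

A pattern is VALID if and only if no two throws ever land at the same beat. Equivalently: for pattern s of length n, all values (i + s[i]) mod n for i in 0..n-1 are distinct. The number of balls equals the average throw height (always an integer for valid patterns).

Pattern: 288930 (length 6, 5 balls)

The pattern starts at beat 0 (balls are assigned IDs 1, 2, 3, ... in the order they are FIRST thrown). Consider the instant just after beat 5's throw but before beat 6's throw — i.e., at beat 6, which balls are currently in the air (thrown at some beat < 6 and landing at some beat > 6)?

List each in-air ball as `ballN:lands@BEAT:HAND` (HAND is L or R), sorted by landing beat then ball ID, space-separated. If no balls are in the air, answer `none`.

Answer: ball4:lands@7:R ball2:lands@9:R ball1:lands@10:L ball3:lands@12:L

Derivation:
Beat 0 (L): throw ball1 h=2 -> lands@2:L; in-air after throw: [b1@2:L]
Beat 1 (R): throw ball2 h=8 -> lands@9:R; in-air after throw: [b1@2:L b2@9:R]
Beat 2 (L): throw ball1 h=8 -> lands@10:L; in-air after throw: [b2@9:R b1@10:L]
Beat 3 (R): throw ball3 h=9 -> lands@12:L; in-air after throw: [b2@9:R b1@10:L b3@12:L]
Beat 4 (L): throw ball4 h=3 -> lands@7:R; in-air after throw: [b4@7:R b2@9:R b1@10:L b3@12:L]
Beat 6 (L): throw ball5 h=2 -> lands@8:L; in-air after throw: [b4@7:R b5@8:L b2@9:R b1@10:L b3@12:L]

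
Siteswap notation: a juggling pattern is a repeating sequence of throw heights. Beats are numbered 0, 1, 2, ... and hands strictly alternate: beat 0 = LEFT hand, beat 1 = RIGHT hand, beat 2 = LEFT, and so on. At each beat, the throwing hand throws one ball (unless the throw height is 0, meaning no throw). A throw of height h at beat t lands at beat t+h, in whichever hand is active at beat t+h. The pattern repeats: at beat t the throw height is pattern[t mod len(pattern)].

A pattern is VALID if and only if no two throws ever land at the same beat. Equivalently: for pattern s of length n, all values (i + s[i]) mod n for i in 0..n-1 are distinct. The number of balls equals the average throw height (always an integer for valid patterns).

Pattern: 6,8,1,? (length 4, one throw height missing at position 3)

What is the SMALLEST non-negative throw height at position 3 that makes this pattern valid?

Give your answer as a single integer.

i=0: (0 + 6) mod 4 = 2
i=1: (1 + 8) mod 4 = 1
i=2: (2 + 1) mod 4 = 3
i=3: s[i]=? (unknown)
Known residues: [1, 2, 3]; need a permutation of 0..3, so missing residue r = 0
Need (3 + s) mod 4 = 0; smallest s = (0 - 3) mod 4 = 1

Answer: 1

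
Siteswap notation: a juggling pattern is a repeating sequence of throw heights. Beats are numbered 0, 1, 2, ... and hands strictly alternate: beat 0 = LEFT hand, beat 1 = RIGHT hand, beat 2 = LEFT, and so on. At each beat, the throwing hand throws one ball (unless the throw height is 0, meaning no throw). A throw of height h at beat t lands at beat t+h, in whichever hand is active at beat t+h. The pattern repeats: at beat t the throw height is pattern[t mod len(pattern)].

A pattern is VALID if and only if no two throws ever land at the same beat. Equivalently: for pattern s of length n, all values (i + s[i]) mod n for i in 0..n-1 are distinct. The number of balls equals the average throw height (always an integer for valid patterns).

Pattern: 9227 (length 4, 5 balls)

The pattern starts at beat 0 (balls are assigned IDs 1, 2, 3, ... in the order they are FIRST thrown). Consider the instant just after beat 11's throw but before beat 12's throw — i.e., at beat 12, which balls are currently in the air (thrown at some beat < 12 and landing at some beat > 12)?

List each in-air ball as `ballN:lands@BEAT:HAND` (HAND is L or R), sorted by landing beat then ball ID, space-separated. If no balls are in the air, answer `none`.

Answer: ball3:lands@13:R ball4:lands@14:L ball5:lands@17:R ball1:lands@18:L

Derivation:
Beat 0 (L): throw ball1 h=9 -> lands@9:R; in-air after throw: [b1@9:R]
Beat 1 (R): throw ball2 h=2 -> lands@3:R; in-air after throw: [b2@3:R b1@9:R]
Beat 2 (L): throw ball3 h=2 -> lands@4:L; in-air after throw: [b2@3:R b3@4:L b1@9:R]
Beat 3 (R): throw ball2 h=7 -> lands@10:L; in-air after throw: [b3@4:L b1@9:R b2@10:L]
Beat 4 (L): throw ball3 h=9 -> lands@13:R; in-air after throw: [b1@9:R b2@10:L b3@13:R]
Beat 5 (R): throw ball4 h=2 -> lands@7:R; in-air after throw: [b4@7:R b1@9:R b2@10:L b3@13:R]
Beat 6 (L): throw ball5 h=2 -> lands@8:L; in-air after throw: [b4@7:R b5@8:L b1@9:R b2@10:L b3@13:R]
Beat 7 (R): throw ball4 h=7 -> lands@14:L; in-air after throw: [b5@8:L b1@9:R b2@10:L b3@13:R b4@14:L]
Beat 8 (L): throw ball5 h=9 -> lands@17:R; in-air after throw: [b1@9:R b2@10:L b3@13:R b4@14:L b5@17:R]
Beat 9 (R): throw ball1 h=2 -> lands@11:R; in-air after throw: [b2@10:L b1@11:R b3@13:R b4@14:L b5@17:R]
Beat 10 (L): throw ball2 h=2 -> lands@12:L; in-air after throw: [b1@11:R b2@12:L b3@13:R b4@14:L b5@17:R]
Beat 11 (R): throw ball1 h=7 -> lands@18:L; in-air after throw: [b2@12:L b3@13:R b4@14:L b5@17:R b1@18:L]
Beat 12 (L): throw ball2 h=9 -> lands@21:R; in-air after throw: [b3@13:R b4@14:L b5@17:R b1@18:L b2@21:R]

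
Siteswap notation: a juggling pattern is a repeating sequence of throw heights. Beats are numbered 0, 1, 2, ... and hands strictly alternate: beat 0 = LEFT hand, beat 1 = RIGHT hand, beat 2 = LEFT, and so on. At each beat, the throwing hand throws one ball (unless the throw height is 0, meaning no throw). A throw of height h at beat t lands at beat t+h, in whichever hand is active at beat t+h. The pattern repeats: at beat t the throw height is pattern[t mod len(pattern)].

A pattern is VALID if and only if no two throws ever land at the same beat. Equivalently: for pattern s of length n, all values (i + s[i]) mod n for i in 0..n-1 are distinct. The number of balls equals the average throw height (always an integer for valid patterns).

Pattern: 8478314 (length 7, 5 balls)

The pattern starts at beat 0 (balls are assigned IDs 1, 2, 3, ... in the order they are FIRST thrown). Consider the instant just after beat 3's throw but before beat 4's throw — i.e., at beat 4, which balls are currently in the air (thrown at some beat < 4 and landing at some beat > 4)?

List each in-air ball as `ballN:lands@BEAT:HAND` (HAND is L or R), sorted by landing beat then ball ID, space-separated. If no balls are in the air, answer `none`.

Beat 0 (L): throw ball1 h=8 -> lands@8:L; in-air after throw: [b1@8:L]
Beat 1 (R): throw ball2 h=4 -> lands@5:R; in-air after throw: [b2@5:R b1@8:L]
Beat 2 (L): throw ball3 h=7 -> lands@9:R; in-air after throw: [b2@5:R b1@8:L b3@9:R]
Beat 3 (R): throw ball4 h=8 -> lands@11:R; in-air after throw: [b2@5:R b1@8:L b3@9:R b4@11:R]
Beat 4 (L): throw ball5 h=3 -> lands@7:R; in-air after throw: [b2@5:R b5@7:R b1@8:L b3@9:R b4@11:R]

Answer: ball2:lands@5:R ball1:lands@8:L ball3:lands@9:R ball4:lands@11:R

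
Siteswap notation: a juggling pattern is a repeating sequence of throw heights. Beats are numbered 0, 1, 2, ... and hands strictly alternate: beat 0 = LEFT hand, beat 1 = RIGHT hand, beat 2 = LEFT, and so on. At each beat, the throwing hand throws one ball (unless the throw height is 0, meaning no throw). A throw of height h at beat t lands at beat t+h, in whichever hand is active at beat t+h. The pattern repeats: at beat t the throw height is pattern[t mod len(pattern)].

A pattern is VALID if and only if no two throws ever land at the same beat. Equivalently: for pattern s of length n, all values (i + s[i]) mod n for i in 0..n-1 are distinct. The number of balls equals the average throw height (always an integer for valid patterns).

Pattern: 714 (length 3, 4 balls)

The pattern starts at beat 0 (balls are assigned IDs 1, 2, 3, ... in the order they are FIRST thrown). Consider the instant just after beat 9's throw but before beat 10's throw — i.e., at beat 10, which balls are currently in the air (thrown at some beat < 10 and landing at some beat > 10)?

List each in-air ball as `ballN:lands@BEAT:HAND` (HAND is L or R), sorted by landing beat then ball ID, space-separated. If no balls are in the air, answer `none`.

Beat 0 (L): throw ball1 h=7 -> lands@7:R; in-air after throw: [b1@7:R]
Beat 1 (R): throw ball2 h=1 -> lands@2:L; in-air after throw: [b2@2:L b1@7:R]
Beat 2 (L): throw ball2 h=4 -> lands@6:L; in-air after throw: [b2@6:L b1@7:R]
Beat 3 (R): throw ball3 h=7 -> lands@10:L; in-air after throw: [b2@6:L b1@7:R b3@10:L]
Beat 4 (L): throw ball4 h=1 -> lands@5:R; in-air after throw: [b4@5:R b2@6:L b1@7:R b3@10:L]
Beat 5 (R): throw ball4 h=4 -> lands@9:R; in-air after throw: [b2@6:L b1@7:R b4@9:R b3@10:L]
Beat 6 (L): throw ball2 h=7 -> lands@13:R; in-air after throw: [b1@7:R b4@9:R b3@10:L b2@13:R]
Beat 7 (R): throw ball1 h=1 -> lands@8:L; in-air after throw: [b1@8:L b4@9:R b3@10:L b2@13:R]
Beat 8 (L): throw ball1 h=4 -> lands@12:L; in-air after throw: [b4@9:R b3@10:L b1@12:L b2@13:R]
Beat 9 (R): throw ball4 h=7 -> lands@16:L; in-air after throw: [b3@10:L b1@12:L b2@13:R b4@16:L]
Beat 10 (L): throw ball3 h=1 -> lands@11:R; in-air after throw: [b3@11:R b1@12:L b2@13:R b4@16:L]

Answer: ball1:lands@12:L ball2:lands@13:R ball4:lands@16:L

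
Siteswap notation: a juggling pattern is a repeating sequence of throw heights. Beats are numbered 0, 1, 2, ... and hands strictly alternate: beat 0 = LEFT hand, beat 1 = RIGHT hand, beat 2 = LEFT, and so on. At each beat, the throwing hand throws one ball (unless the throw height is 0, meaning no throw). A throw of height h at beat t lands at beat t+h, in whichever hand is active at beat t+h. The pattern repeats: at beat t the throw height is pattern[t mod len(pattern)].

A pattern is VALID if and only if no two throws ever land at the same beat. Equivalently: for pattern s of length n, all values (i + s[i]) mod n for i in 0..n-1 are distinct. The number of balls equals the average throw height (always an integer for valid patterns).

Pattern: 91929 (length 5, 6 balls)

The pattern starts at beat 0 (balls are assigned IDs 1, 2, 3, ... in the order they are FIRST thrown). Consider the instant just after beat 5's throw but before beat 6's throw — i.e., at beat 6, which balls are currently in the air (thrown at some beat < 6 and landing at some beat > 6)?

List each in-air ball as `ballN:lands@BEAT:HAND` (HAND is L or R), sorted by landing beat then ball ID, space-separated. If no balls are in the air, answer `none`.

Answer: ball1:lands@9:R ball2:lands@11:R ball4:lands@13:R ball3:lands@14:L

Derivation:
Beat 0 (L): throw ball1 h=9 -> lands@9:R; in-air after throw: [b1@9:R]
Beat 1 (R): throw ball2 h=1 -> lands@2:L; in-air after throw: [b2@2:L b1@9:R]
Beat 2 (L): throw ball2 h=9 -> lands@11:R; in-air after throw: [b1@9:R b2@11:R]
Beat 3 (R): throw ball3 h=2 -> lands@5:R; in-air after throw: [b3@5:R b1@9:R b2@11:R]
Beat 4 (L): throw ball4 h=9 -> lands@13:R; in-air after throw: [b3@5:R b1@9:R b2@11:R b4@13:R]
Beat 5 (R): throw ball3 h=9 -> lands@14:L; in-air after throw: [b1@9:R b2@11:R b4@13:R b3@14:L]
Beat 6 (L): throw ball5 h=1 -> lands@7:R; in-air after throw: [b5@7:R b1@9:R b2@11:R b4@13:R b3@14:L]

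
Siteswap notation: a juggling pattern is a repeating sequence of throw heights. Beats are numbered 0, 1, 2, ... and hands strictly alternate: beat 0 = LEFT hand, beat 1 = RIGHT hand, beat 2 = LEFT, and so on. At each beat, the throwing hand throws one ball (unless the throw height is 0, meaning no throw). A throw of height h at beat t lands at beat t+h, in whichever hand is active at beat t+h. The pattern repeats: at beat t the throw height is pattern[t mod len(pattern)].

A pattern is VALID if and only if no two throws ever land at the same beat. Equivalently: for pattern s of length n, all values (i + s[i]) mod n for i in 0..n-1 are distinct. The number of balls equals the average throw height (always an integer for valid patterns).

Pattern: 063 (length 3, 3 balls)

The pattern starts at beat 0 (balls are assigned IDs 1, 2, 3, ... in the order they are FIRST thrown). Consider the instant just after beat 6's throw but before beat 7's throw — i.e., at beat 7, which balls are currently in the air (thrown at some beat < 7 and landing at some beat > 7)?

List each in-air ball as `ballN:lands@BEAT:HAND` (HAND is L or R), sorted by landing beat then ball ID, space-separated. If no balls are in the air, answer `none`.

Beat 1 (R): throw ball1 h=6 -> lands@7:R; in-air after throw: [b1@7:R]
Beat 2 (L): throw ball2 h=3 -> lands@5:R; in-air after throw: [b2@5:R b1@7:R]
Beat 4 (L): throw ball3 h=6 -> lands@10:L; in-air after throw: [b2@5:R b1@7:R b3@10:L]
Beat 5 (R): throw ball2 h=3 -> lands@8:L; in-air after throw: [b1@7:R b2@8:L b3@10:L]
Beat 7 (R): throw ball1 h=6 -> lands@13:R; in-air after throw: [b2@8:L b3@10:L b1@13:R]

Answer: ball2:lands@8:L ball3:lands@10:L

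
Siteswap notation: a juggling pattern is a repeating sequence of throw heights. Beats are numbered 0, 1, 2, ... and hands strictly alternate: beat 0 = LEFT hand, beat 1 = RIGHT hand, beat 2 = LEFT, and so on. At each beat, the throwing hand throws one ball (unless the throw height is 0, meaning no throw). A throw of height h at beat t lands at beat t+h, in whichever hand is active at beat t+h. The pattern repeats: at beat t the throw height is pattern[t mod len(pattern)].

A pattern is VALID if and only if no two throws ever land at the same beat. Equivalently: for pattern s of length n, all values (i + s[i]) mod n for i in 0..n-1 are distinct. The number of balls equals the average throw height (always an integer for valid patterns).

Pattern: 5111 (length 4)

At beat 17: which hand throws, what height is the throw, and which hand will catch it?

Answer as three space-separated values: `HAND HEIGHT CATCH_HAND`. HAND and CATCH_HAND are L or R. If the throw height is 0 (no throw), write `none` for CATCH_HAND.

Beat 17: 17 mod 2 = 1, so hand = R
Throw height = pattern[17 mod 4] = pattern[1] = 1
Lands at beat 17+1=18, 18 mod 2 = 0, so catch hand = L

Answer: R 1 L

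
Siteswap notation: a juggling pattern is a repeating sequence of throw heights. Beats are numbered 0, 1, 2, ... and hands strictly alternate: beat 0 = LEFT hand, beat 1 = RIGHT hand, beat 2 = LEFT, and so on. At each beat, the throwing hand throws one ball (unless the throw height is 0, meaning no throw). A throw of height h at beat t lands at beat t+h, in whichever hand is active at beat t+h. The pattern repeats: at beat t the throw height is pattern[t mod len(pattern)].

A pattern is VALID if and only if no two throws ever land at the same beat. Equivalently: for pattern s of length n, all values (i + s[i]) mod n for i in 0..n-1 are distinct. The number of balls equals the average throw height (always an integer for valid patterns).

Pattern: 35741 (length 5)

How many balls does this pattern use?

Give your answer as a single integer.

Answer: 4

Derivation:
Pattern = [3, 5, 7, 4, 1], length n = 5
  position 0: throw height = 3, running sum = 3
  position 1: throw height = 5, running sum = 8
  position 2: throw height = 7, running sum = 15
  position 3: throw height = 4, running sum = 19
  position 4: throw height = 1, running sum = 20
Total sum = 20; balls = sum / n = 20 / 5 = 4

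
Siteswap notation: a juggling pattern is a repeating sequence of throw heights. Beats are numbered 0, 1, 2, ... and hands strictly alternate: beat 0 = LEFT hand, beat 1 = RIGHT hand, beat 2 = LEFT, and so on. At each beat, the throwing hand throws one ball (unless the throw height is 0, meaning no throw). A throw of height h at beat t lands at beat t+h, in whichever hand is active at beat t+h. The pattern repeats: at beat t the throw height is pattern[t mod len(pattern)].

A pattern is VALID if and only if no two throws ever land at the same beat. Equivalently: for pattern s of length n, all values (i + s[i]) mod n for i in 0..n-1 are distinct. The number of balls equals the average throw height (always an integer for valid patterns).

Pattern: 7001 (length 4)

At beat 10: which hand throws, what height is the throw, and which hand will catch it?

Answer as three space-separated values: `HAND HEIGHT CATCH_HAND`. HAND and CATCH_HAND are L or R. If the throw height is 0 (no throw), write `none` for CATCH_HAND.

Beat 10: 10 mod 2 = 0, so hand = L
Throw height = pattern[10 mod 4] = pattern[2] = 0

Answer: L 0 none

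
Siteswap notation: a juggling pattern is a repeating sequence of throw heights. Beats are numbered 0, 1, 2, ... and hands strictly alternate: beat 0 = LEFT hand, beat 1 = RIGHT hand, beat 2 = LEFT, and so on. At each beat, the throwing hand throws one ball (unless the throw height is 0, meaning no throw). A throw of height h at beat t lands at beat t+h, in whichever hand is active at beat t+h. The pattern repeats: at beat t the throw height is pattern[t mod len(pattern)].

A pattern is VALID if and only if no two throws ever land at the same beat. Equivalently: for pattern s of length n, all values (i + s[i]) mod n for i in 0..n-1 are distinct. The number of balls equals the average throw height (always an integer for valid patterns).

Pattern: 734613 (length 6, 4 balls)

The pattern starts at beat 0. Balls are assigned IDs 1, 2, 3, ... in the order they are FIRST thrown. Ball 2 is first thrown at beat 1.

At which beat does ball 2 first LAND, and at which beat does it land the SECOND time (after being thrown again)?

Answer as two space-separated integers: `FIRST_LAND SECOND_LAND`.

Beat 0 (L): throw ball1 h=7 -> lands@7:R; in-air after throw: [b1@7:R]
Beat 1 (R): throw ball2 h=3 -> lands@4:L; in-air after throw: [b2@4:L b1@7:R]
Beat 2 (L): throw ball3 h=4 -> lands@6:L; in-air after throw: [b2@4:L b3@6:L b1@7:R]
Beat 3 (R): throw ball4 h=6 -> lands@9:R; in-air after throw: [b2@4:L b3@6:L b1@7:R b4@9:R]
Beat 4 (L): throw ball2 h=1 -> lands@5:R; in-air after throw: [b2@5:R b3@6:L b1@7:R b4@9:R]
Beat 5 (R): throw ball2 h=3 -> lands@8:L; in-air after throw: [b3@6:L b1@7:R b2@8:L b4@9:R]
Ball 2: thrown@1 h=3 -> first land @4; rethrown@4 h=1 -> second land @5

Answer: 4 5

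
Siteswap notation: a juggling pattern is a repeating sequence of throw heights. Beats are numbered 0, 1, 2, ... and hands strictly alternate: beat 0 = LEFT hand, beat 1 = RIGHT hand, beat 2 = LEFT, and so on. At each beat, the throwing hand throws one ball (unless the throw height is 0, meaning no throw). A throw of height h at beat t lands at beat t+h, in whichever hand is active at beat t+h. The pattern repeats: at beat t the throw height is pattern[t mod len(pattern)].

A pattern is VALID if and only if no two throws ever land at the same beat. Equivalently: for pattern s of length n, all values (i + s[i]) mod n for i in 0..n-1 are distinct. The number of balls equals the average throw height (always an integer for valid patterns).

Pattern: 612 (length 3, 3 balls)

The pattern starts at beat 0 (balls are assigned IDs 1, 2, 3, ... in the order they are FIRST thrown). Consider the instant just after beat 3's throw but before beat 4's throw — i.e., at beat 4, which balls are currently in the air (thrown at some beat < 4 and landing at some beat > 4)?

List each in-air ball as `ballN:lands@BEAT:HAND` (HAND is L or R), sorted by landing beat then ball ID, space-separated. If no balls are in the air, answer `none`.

Answer: ball1:lands@6:L ball3:lands@9:R

Derivation:
Beat 0 (L): throw ball1 h=6 -> lands@6:L; in-air after throw: [b1@6:L]
Beat 1 (R): throw ball2 h=1 -> lands@2:L; in-air after throw: [b2@2:L b1@6:L]
Beat 2 (L): throw ball2 h=2 -> lands@4:L; in-air after throw: [b2@4:L b1@6:L]
Beat 3 (R): throw ball3 h=6 -> lands@9:R; in-air after throw: [b2@4:L b1@6:L b3@9:R]
Beat 4 (L): throw ball2 h=1 -> lands@5:R; in-air after throw: [b2@5:R b1@6:L b3@9:R]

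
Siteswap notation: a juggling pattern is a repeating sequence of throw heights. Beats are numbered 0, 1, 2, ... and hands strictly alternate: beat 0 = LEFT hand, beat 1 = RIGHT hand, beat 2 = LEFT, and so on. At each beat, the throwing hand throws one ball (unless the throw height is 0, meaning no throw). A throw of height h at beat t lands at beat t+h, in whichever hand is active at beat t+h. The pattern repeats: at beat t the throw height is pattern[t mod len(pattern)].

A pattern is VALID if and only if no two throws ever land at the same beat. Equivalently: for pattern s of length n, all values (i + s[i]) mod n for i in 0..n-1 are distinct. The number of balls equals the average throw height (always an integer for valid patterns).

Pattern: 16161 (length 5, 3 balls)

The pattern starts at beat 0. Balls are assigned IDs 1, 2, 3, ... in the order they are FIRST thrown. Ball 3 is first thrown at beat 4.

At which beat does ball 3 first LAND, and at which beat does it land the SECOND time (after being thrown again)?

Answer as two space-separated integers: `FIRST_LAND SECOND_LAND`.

Beat 0 (L): throw ball1 h=1 -> lands@1:R; in-air after throw: [b1@1:R]
Beat 1 (R): throw ball1 h=6 -> lands@7:R; in-air after throw: [b1@7:R]
Beat 2 (L): throw ball2 h=1 -> lands@3:R; in-air after throw: [b2@3:R b1@7:R]
Beat 3 (R): throw ball2 h=6 -> lands@9:R; in-air after throw: [b1@7:R b2@9:R]
Beat 4 (L): throw ball3 h=1 -> lands@5:R; in-air after throw: [b3@5:R b1@7:R b2@9:R]
Beat 5 (R): throw ball3 h=1 -> lands@6:L; in-air after throw: [b3@6:L b1@7:R b2@9:R]
Beat 6 (L): throw ball3 h=6 -> lands@12:L; in-air after throw: [b1@7:R b2@9:R b3@12:L]
Ball 3: thrown@4 h=1 -> first land @5; rethrown@5 h=1 -> second land @6

Answer: 5 6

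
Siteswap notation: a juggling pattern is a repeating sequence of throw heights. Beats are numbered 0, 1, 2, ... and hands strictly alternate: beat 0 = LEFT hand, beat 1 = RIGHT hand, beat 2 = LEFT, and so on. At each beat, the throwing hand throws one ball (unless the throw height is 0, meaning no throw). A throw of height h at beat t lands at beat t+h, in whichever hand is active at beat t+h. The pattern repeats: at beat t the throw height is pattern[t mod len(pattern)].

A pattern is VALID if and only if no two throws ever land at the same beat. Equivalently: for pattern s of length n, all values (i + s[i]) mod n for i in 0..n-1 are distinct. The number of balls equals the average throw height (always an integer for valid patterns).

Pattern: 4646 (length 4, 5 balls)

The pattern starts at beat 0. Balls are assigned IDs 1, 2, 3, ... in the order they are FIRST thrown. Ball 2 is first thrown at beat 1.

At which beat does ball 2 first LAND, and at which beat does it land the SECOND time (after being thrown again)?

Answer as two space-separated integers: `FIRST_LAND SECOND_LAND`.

Beat 0 (L): throw ball1 h=4 -> lands@4:L; in-air after throw: [b1@4:L]
Beat 1 (R): throw ball2 h=6 -> lands@7:R; in-air after throw: [b1@4:L b2@7:R]
Beat 2 (L): throw ball3 h=4 -> lands@6:L; in-air after throw: [b1@4:L b3@6:L b2@7:R]
Beat 3 (R): throw ball4 h=6 -> lands@9:R; in-air after throw: [b1@4:L b3@6:L b2@7:R b4@9:R]
Beat 4 (L): throw ball1 h=4 -> lands@8:L; in-air after throw: [b3@6:L b2@7:R b1@8:L b4@9:R]
Beat 5 (R): throw ball5 h=6 -> lands@11:R; in-air after throw: [b3@6:L b2@7:R b1@8:L b4@9:R b5@11:R]
Beat 6 (L): throw ball3 h=4 -> lands@10:L; in-air after throw: [b2@7:R b1@8:L b4@9:R b3@10:L b5@11:R]
Beat 7 (R): throw ball2 h=6 -> lands@13:R; in-air after throw: [b1@8:L b4@9:R b3@10:L b5@11:R b2@13:R]
Beat 8 (L): throw ball1 h=4 -> lands@12:L; in-air after throw: [b4@9:R b3@10:L b5@11:R b1@12:L b2@13:R]
Beat 9 (R): throw ball4 h=6 -> lands@15:R; in-air after throw: [b3@10:L b5@11:R b1@12:L b2@13:R b4@15:R]
Beat 10 (L): throw ball3 h=4 -> lands@14:L; in-air after throw: [b5@11:R b1@12:L b2@13:R b3@14:L b4@15:R]
Beat 11 (R): throw ball5 h=6 -> lands@17:R; in-air after throw: [b1@12:L b2@13:R b3@14:L b4@15:R b5@17:R]
Beat 12 (L): throw ball1 h=4 -> lands@16:L; in-air after throw: [b2@13:R b3@14:L b4@15:R b1@16:L b5@17:R]
Beat 13 (R): throw ball2 h=6 -> lands@19:R; in-air after throw: [b3@14:L b4@15:R b1@16:L b5@17:R b2@19:R]
Ball 2: thrown@1 h=6 -> first land @7; rethrown@7 h=6 -> second land @13

Answer: 7 13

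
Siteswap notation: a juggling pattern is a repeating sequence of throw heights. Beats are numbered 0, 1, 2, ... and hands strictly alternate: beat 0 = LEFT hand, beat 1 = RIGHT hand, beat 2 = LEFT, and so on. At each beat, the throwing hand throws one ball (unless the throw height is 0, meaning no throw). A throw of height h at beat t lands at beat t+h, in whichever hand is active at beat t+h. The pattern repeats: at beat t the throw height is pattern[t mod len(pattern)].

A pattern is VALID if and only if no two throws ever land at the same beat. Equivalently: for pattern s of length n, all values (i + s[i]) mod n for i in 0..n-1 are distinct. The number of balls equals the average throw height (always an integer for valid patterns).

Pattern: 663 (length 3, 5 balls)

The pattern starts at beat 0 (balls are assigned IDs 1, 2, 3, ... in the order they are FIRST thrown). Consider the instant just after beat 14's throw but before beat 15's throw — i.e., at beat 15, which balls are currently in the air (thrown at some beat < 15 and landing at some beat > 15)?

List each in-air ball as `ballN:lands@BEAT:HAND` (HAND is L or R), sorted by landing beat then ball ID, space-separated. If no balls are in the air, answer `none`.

Answer: ball5:lands@16:L ball3:lands@17:R ball1:lands@18:L ball2:lands@19:R

Derivation:
Beat 0 (L): throw ball1 h=6 -> lands@6:L; in-air after throw: [b1@6:L]
Beat 1 (R): throw ball2 h=6 -> lands@7:R; in-air after throw: [b1@6:L b2@7:R]
Beat 2 (L): throw ball3 h=3 -> lands@5:R; in-air after throw: [b3@5:R b1@6:L b2@7:R]
Beat 3 (R): throw ball4 h=6 -> lands@9:R; in-air after throw: [b3@5:R b1@6:L b2@7:R b4@9:R]
Beat 4 (L): throw ball5 h=6 -> lands@10:L; in-air after throw: [b3@5:R b1@6:L b2@7:R b4@9:R b5@10:L]
Beat 5 (R): throw ball3 h=3 -> lands@8:L; in-air after throw: [b1@6:L b2@7:R b3@8:L b4@9:R b5@10:L]
Beat 6 (L): throw ball1 h=6 -> lands@12:L; in-air after throw: [b2@7:R b3@8:L b4@9:R b5@10:L b1@12:L]
Beat 7 (R): throw ball2 h=6 -> lands@13:R; in-air after throw: [b3@8:L b4@9:R b5@10:L b1@12:L b2@13:R]
Beat 8 (L): throw ball3 h=3 -> lands@11:R; in-air after throw: [b4@9:R b5@10:L b3@11:R b1@12:L b2@13:R]
Beat 9 (R): throw ball4 h=6 -> lands@15:R; in-air after throw: [b5@10:L b3@11:R b1@12:L b2@13:R b4@15:R]
Beat 10 (L): throw ball5 h=6 -> lands@16:L; in-air after throw: [b3@11:R b1@12:L b2@13:R b4@15:R b5@16:L]
Beat 11 (R): throw ball3 h=3 -> lands@14:L; in-air after throw: [b1@12:L b2@13:R b3@14:L b4@15:R b5@16:L]
Beat 12 (L): throw ball1 h=6 -> lands@18:L; in-air after throw: [b2@13:R b3@14:L b4@15:R b5@16:L b1@18:L]
Beat 13 (R): throw ball2 h=6 -> lands@19:R; in-air after throw: [b3@14:L b4@15:R b5@16:L b1@18:L b2@19:R]
Beat 14 (L): throw ball3 h=3 -> lands@17:R; in-air after throw: [b4@15:R b5@16:L b3@17:R b1@18:L b2@19:R]
Beat 15 (R): throw ball4 h=6 -> lands@21:R; in-air after throw: [b5@16:L b3@17:R b1@18:L b2@19:R b4@21:R]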